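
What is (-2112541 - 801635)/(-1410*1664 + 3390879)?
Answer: -971392/348213 ≈ -2.7896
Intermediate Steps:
(-2112541 - 801635)/(-1410*1664 + 3390879) = -2914176/(-2346240 + 3390879) = -2914176/1044639 = -2914176*1/1044639 = -971392/348213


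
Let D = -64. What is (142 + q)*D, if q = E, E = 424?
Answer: -36224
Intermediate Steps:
q = 424
(142 + q)*D = (142 + 424)*(-64) = 566*(-64) = -36224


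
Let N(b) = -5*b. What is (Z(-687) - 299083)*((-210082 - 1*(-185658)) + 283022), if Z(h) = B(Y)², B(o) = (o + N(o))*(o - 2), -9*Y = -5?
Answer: -507425123599874/6561 ≈ -7.7340e+10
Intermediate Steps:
Y = 5/9 (Y = -⅑*(-5) = 5/9 ≈ 0.55556)
B(o) = -4*o*(-2 + o) (B(o) = (o - 5*o)*(o - 2) = (-4*o)*(-2 + o) = -4*o*(-2 + o))
Z(h) = 67600/6561 (Z(h) = (4*(5/9)*(2 - 1*5/9))² = (4*(5/9)*(2 - 5/9))² = (4*(5/9)*(13/9))² = (260/81)² = 67600/6561)
(Z(-687) - 299083)*((-210082 - 1*(-185658)) + 283022) = (67600/6561 - 299083)*((-210082 - 1*(-185658)) + 283022) = -1962215963*((-210082 + 185658) + 283022)/6561 = -1962215963*(-24424 + 283022)/6561 = -1962215963/6561*258598 = -507425123599874/6561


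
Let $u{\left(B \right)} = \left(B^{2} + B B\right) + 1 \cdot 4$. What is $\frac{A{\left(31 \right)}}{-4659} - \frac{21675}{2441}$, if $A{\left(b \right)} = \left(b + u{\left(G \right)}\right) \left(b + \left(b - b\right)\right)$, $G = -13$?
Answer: $- \frac{129209108}{11372619} \approx -11.361$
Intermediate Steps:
$u{\left(B \right)} = 4 + 2 B^{2}$ ($u{\left(B \right)} = \left(B^{2} + B^{2}\right) + 4 = 2 B^{2} + 4 = 4 + 2 B^{2}$)
$A{\left(b \right)} = b \left(342 + b\right)$ ($A{\left(b \right)} = \left(b + \left(4 + 2 \left(-13\right)^{2}\right)\right) \left(b + \left(b - b\right)\right) = \left(b + \left(4 + 2 \cdot 169\right)\right) \left(b + 0\right) = \left(b + \left(4 + 338\right)\right) b = \left(b + 342\right) b = \left(342 + b\right) b = b \left(342 + b\right)$)
$\frac{A{\left(31 \right)}}{-4659} - \frac{21675}{2441} = \frac{31 \left(342 + 31\right)}{-4659} - \frac{21675}{2441} = 31 \cdot 373 \left(- \frac{1}{4659}\right) - \frac{21675}{2441} = 11563 \left(- \frac{1}{4659}\right) - \frac{21675}{2441} = - \frac{11563}{4659} - \frac{21675}{2441} = - \frac{129209108}{11372619}$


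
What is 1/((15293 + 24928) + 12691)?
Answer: 1/52912 ≈ 1.8899e-5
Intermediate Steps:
1/((15293 + 24928) + 12691) = 1/(40221 + 12691) = 1/52912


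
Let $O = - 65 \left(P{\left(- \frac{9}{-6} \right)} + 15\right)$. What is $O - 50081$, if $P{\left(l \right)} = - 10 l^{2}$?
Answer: $- \frac{99187}{2} \approx -49594.0$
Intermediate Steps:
$O = \frac{975}{2}$ ($O = - 65 \left(- 10 \left(- \frac{9}{-6}\right)^{2} + 15\right) = - 65 \left(- 10 \left(\left(-9\right) \left(- \frac{1}{6}\right)\right)^{2} + 15\right) = - 65 \left(- 10 \left(\frac{3}{2}\right)^{2} + 15\right) = - 65 \left(\left(-10\right) \frac{9}{4} + 15\right) = - 65 \left(- \frac{45}{2} + 15\right) = \left(-65\right) \left(- \frac{15}{2}\right) = \frac{975}{2} \approx 487.5$)
$O - 50081 = \frac{975}{2} - 50081 = - \frac{99187}{2}$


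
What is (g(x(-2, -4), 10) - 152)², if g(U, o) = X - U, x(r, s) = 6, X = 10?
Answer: 21904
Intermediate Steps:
g(U, o) = 10 - U
(g(x(-2, -4), 10) - 152)² = ((10 - 1*6) - 152)² = ((10 - 6) - 152)² = (4 - 152)² = (-148)² = 21904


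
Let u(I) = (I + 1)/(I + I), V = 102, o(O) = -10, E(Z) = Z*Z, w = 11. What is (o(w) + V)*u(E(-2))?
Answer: 115/2 ≈ 57.500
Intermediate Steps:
E(Z) = Z**2
u(I) = (1 + I)/(2*I) (u(I) = (1 + I)/((2*I)) = (1 + I)*(1/(2*I)) = (1 + I)/(2*I))
(o(w) + V)*u(E(-2)) = (-10 + 102)*((1 + (-2)**2)/(2*((-2)**2))) = 92*((1/2)*(1 + 4)/4) = 92*((1/2)*(1/4)*5) = 92*(5/8) = 115/2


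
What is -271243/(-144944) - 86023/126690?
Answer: 10947628979/9181477680 ≈ 1.1924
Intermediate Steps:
-271243/(-144944) - 86023/126690 = -271243*(-1/144944) - 86023*1/126690 = 271243/144944 - 86023/126690 = 10947628979/9181477680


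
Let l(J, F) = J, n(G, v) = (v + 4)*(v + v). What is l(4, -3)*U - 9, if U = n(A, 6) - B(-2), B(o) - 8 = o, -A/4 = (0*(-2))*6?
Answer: 447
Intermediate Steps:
A = 0 (A = -4*0*(-2)*6 = -0*6 = -4*0 = 0)
B(o) = 8 + o
n(G, v) = 2*v*(4 + v) (n(G, v) = (4 + v)*(2*v) = 2*v*(4 + v))
U = 114 (U = 2*6*(4 + 6) - (8 - 2) = 2*6*10 - 1*6 = 120 - 6 = 114)
l(4, -3)*U - 9 = 4*114 - 9 = 456 - 9 = 447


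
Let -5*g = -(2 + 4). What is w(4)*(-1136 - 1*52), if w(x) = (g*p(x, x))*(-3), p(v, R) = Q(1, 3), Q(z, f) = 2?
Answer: 42768/5 ≈ 8553.6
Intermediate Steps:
g = 6/5 (g = -(-1)*(2 + 4)/5 = -(-1)*6/5 = -1/5*(-6) = 6/5 ≈ 1.2000)
p(v, R) = 2
w(x) = -36/5 (w(x) = ((6/5)*2)*(-3) = (12/5)*(-3) = -36/5)
w(4)*(-1136 - 1*52) = -36*(-1136 - 1*52)/5 = -36*(-1136 - 52)/5 = -36/5*(-1188) = 42768/5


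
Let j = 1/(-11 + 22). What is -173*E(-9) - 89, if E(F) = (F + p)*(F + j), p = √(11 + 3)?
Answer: -153565/11 + 16954*√14/11 ≈ -8193.5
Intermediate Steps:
j = 1/11 ≈ 0.090909
p = √14 ≈ 3.7417
E(F) = (1/11 + F)*(F + √14) (E(F) = (F + √14)*(F + 1/11) = (F + √14)*(1/11 + F) = (1/11 + F)*(F + √14))
-173*E(-9) - 89 = -173*((-9)² + (1/11)*(-9) + √14/11 - 9*√14) - 89 = -173*(81 - 9/11 + √14/11 - 9*√14) - 89 = -173*(882/11 - 98*√14/11) - 89 = (-152586/11 + 16954*√14/11) - 89 = -153565/11 + 16954*√14/11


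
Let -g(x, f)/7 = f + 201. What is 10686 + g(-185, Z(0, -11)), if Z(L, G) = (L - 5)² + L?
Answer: 9104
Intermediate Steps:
Z(L, G) = L + (-5 + L)² (Z(L, G) = (-5 + L)² + L = L + (-5 + L)²)
g(x, f) = -1407 - 7*f (g(x, f) = -7*(f + 201) = -7*(201 + f) = -1407 - 7*f)
10686 + g(-185, Z(0, -11)) = 10686 + (-1407 - 7*(0 + (-5 + 0)²)) = 10686 + (-1407 - 7*(0 + (-5)²)) = 10686 + (-1407 - 7*(0 + 25)) = 10686 + (-1407 - 7*25) = 10686 + (-1407 - 175) = 10686 - 1582 = 9104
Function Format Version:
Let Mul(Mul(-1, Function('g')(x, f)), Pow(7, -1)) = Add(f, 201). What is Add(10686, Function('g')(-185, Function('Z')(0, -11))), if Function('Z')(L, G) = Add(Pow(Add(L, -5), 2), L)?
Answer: 9104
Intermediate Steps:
Function('Z')(L, G) = Add(L, Pow(Add(-5, L), 2)) (Function('Z')(L, G) = Add(Pow(Add(-5, L), 2), L) = Add(L, Pow(Add(-5, L), 2)))
Function('g')(x, f) = Add(-1407, Mul(-7, f)) (Function('g')(x, f) = Mul(-7, Add(f, 201)) = Mul(-7, Add(201, f)) = Add(-1407, Mul(-7, f)))
Add(10686, Function('g')(-185, Function('Z')(0, -11))) = Add(10686, Add(-1407, Mul(-7, Add(0, Pow(Add(-5, 0), 2))))) = Add(10686, Add(-1407, Mul(-7, Add(0, Pow(-5, 2))))) = Add(10686, Add(-1407, Mul(-7, Add(0, 25)))) = Add(10686, Add(-1407, Mul(-7, 25))) = Add(10686, Add(-1407, -175)) = Add(10686, -1582) = 9104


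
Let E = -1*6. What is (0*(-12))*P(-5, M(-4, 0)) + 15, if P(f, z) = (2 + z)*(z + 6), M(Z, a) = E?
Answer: 15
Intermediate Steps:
E = -6
M(Z, a) = -6
P(f, z) = (2 + z)*(6 + z)
(0*(-12))*P(-5, M(-4, 0)) + 15 = (0*(-12))*(12 + (-6)² + 8*(-6)) + 15 = 0*(12 + 36 - 48) + 15 = 0*0 + 15 = 0 + 15 = 15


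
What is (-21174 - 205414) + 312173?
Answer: 85585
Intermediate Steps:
(-21174 - 205414) + 312173 = -226588 + 312173 = 85585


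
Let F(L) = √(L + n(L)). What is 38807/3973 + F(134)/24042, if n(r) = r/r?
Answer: 38807/3973 + √15/8014 ≈ 9.7682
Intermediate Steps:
n(r) = 1
F(L) = √(1 + L) (F(L) = √(L + 1) = √(1 + L))
38807/3973 + F(134)/24042 = 38807/3973 + √(1 + 134)/24042 = 38807*(1/3973) + √135*(1/24042) = 38807/3973 + (3*√15)*(1/24042) = 38807/3973 + √15/8014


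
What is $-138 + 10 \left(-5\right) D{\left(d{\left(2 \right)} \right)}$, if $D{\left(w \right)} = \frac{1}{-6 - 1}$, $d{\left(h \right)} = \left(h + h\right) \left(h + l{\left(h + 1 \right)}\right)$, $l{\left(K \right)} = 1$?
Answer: $- \frac{916}{7} \approx -130.86$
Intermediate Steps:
$d{\left(h \right)} = 2 h \left(1 + h\right)$ ($d{\left(h \right)} = \left(h + h\right) \left(h + 1\right) = 2 h \left(1 + h\right)$)
$D{\left(w \right)} = - \frac{1}{7}$ ($D{\left(w \right)} = \frac{1}{-7} = - \frac{1}{7}$)
$-138 + 10 \left(-5\right) D{\left(d{\left(2 \right)} \right)} = -138 + 10 \left(-5\right) \left(- \frac{1}{7}\right) = -138 - - \frac{50}{7} = -138 + \frac{50}{7} = - \frac{916}{7}$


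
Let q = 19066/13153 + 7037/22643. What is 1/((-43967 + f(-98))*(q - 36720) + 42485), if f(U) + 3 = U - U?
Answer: 297823379/480848795662387385 ≈ 6.1937e-10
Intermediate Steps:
f(U) = -3 (f(U) = -3 + (U - U) = -3 + 0 = -3)
q = 524269099/297823379 (q = 19066*(1/13153) + 7037*(1/22643) = 19066/13153 + 7037/22643 = 524269099/297823379 ≈ 1.7603)
1/((-43967 + f(-98))*(q - 36720) + 42485) = 1/((-43967 - 3)*(524269099/297823379 - 36720) + 42485) = 1/(-43970*(-10935550207781/297823379) + 42485) = 1/(480836142636130570/297823379 + 42485) = 1/(480848795662387385/297823379) = 297823379/480848795662387385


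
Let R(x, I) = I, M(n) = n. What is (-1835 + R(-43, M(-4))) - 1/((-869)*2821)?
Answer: -4508214710/2451449 ≈ -1839.0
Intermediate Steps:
(-1835 + R(-43, M(-4))) - 1/((-869)*2821) = (-1835 - 4) - 1/((-869)*2821) = -1839 - (-1)/(869*2821) = -1839 - 1*(-1/2451449) = -1839 + 1/2451449 = -4508214710/2451449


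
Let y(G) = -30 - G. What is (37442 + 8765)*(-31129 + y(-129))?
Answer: -1433803210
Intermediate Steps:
(37442 + 8765)*(-31129 + y(-129)) = (37442 + 8765)*(-31129 + (-30 - 1*(-129))) = 46207*(-31129 + (-30 + 129)) = 46207*(-31129 + 99) = 46207*(-31030) = -1433803210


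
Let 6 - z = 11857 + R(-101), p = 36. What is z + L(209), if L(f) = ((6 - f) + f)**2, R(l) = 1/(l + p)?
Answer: -767974/65 ≈ -11815.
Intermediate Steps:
R(l) = 1/(36 + l) (R(l) = 1/(l + 36) = 1/(36 + l))
z = -770314/65 (z = 6 - (11857 + 1/(36 - 101)) = 6 - (11857 + 1/(-65)) = 6 - (11857 - 1/65) = 6 - 1*770704/65 = 6 - 770704/65 = -770314/65 ≈ -11851.)
L(f) = 36 (L(f) = 6**2 = 36)
z + L(209) = -770314/65 + 36 = -767974/65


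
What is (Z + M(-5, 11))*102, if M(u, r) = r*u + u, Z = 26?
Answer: -3468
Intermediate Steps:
M(u, r) = u + r*u
(Z + M(-5, 11))*102 = (26 - 5*(1 + 11))*102 = (26 - 5*12)*102 = (26 - 60)*102 = -34*102 = -3468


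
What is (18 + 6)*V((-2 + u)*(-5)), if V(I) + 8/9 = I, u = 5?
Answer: -1144/3 ≈ -381.33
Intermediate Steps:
V(I) = -8/9 + I
(18 + 6)*V((-2 + u)*(-5)) = (18 + 6)*(-8/9 + (-2 + 5)*(-5)) = 24*(-8/9 + 3*(-5)) = 24*(-8/9 - 15) = 24*(-143/9) = -1144/3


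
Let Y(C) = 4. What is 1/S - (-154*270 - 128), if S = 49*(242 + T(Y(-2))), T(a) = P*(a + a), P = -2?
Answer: 461874393/11074 ≈ 41708.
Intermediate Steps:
T(a) = -4*a (T(a) = -2*(a + a) = -4*a)
S = 11074 (S = 49*(242 - 4*4) = 49*(242 - 16) = 49*226 = 11074)
1/S - (-154*270 - 128) = 1/11074 - (-154*270 - 128) = 1/11074 - (-41580 - 128) = 1/11074 - 1*(-41708) = 1/11074 + 41708 = 461874393/11074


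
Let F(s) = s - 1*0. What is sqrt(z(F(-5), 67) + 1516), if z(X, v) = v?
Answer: sqrt(1583) ≈ 39.787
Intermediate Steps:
F(s) = s (F(s) = s + 0 = s)
sqrt(z(F(-5), 67) + 1516) = sqrt(67 + 1516) = sqrt(1583)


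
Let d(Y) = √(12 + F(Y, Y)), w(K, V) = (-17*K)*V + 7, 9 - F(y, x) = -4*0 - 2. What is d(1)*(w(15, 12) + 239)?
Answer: -2814*√23 ≈ -13495.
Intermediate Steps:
F(y, x) = 11 (F(y, x) = 9 - (-4*0 - 2) = 9 - (0 - 2) = 9 - 1*(-2) = 9 + 2 = 11)
w(K, V) = 7 - 17*K*V (w(K, V) = -17*K*V + 7 = 7 - 17*K*V)
d(Y) = √23 (d(Y) = √(12 + 11) = √23)
d(1)*(w(15, 12) + 239) = √23*((7 - 17*15*12) + 239) = √23*((7 - 3060) + 239) = √23*(-3053 + 239) = √23*(-2814) = -2814*√23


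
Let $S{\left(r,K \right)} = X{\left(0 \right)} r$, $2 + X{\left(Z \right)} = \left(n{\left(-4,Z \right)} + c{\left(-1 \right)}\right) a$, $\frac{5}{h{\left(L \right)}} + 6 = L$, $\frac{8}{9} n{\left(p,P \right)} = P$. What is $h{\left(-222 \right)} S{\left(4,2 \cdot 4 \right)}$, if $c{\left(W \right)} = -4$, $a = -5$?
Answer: $- \frac{30}{19} \approx -1.5789$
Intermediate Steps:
$n{\left(p,P \right)} = \frac{9 P}{8}$
$h{\left(L \right)} = \frac{5}{-6 + L}$
$X{\left(Z \right)} = 18 - \frac{45 Z}{8}$ ($X{\left(Z \right)} = -2 + \left(\frac{9 Z}{8} - 4\right) \left(-5\right) = -2 + \left(-4 + \frac{9 Z}{8}\right) \left(-5\right) = -2 - \left(-20 + \frac{45 Z}{8}\right) = 18 - \frac{45 Z}{8}$)
$S{\left(r,K \right)} = 18 r$ ($S{\left(r,K \right)} = \left(18 - 0\right) r = \left(18 + 0\right) r = 18 r$)
$h{\left(-222 \right)} S{\left(4,2 \cdot 4 \right)} = \frac{5}{-6 - 222} \cdot 18 \cdot 4 = \frac{5}{-228} \cdot 72 = 5 \left(- \frac{1}{228}\right) 72 = \left(- \frac{5}{228}\right) 72 = - \frac{30}{19}$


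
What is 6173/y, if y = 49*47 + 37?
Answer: 6173/2340 ≈ 2.6380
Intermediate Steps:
y = 2340 (y = 2303 + 37 = 2340)
6173/y = 6173/2340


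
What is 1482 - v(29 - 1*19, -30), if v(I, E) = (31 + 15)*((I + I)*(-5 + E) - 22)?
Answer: 34694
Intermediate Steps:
v(I, E) = -1012 + 92*I*(-5 + E) (v(I, E) = 46*((2*I)*(-5 + E) - 22) = 46*(2*I*(-5 + E) - 22) = 46*(-22 + 2*I*(-5 + E)) = -1012 + 92*I*(-5 + E))
1482 - v(29 - 1*19, -30) = 1482 - (-1012 - 460*(29 - 1*19) + 92*(-30)*(29 - 1*19)) = 1482 - (-1012 - 460*(29 - 19) + 92*(-30)*(29 - 19)) = 1482 - (-1012 - 460*10 + 92*(-30)*10) = 1482 - (-1012 - 4600 - 27600) = 1482 - 1*(-33212) = 1482 + 33212 = 34694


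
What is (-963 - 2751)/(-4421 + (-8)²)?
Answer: 3714/4357 ≈ 0.85242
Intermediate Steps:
(-963 - 2751)/(-4421 + (-8)²) = -3714/(-4421 + 64) = -3714/(-4357) = -3714*(-1/4357) = 3714/4357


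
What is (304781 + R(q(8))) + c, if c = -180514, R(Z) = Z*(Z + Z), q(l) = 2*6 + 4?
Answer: 124779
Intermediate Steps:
q(l) = 16 (q(l) = 12 + 4 = 16)
R(Z) = 2*Z² (R(Z) = Z*(2*Z) = 2*Z²)
(304781 + R(q(8))) + c = (304781 + 2*16²) - 180514 = (304781 + 2*256) - 180514 = (304781 + 512) - 180514 = 305293 - 180514 = 124779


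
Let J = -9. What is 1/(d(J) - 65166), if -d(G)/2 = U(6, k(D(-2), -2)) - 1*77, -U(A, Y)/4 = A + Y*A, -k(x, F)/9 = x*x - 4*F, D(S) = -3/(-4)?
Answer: -1/68663 ≈ -1.4564e-5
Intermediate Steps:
D(S) = 3/4 (D(S) = -3*(-1/4) = 3/4)
k(x, F) = -9*x**2 + 36*F (k(x, F) = -9*(x*x - 4*F) = -9*(x**2 - 4*F) = -9*x**2 + 36*F)
U(A, Y) = -4*A - 4*A*Y (U(A, Y) = -4*(A + Y*A) = -4*(A + A*Y) = -4*A - 4*A*Y)
d(G) = -3497 (d(G) = -2*(-4*6*(1 + (-9*(3/4)**2 + 36*(-2))) - 1*77) = -2*(-4*6*(1 + (-9*9/16 - 72)) - 77) = -2*(-4*6*(1 + (-81/16 - 72)) - 77) = -2*(-4*6*(1 - 1233/16) - 77) = -2*(-4*6*(-1217/16) - 77) = -2*(3651/2 - 77) = -2*3497/2 = -3497)
1/(d(J) - 65166) = 1/(-3497 - 65166) = 1/(-68663) = -1/68663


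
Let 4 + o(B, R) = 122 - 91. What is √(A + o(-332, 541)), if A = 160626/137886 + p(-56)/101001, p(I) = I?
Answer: √3096656743159011018/331586283 ≈ 5.3070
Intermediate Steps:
o(B, R) = 27 (o(B, R) = -4 + (122 - 91) = -4 + 31 = 27)
A = 2702610835/2321103981 (A = 160626/137886 - 56/101001 = 160626*(1/137886) - 56*1/101001 = 26771/22981 - 56/101001 = 2702610835/2321103981 ≈ 1.1644)
√(A + o(-332, 541)) = √(2702610835/2321103981 + 27) = √(65372418322/2321103981) = √3096656743159011018/331586283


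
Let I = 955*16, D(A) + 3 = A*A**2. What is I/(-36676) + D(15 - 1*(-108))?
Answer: 17062258196/9169 ≈ 1.8609e+6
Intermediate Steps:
D(A) = -3 + A**3 (D(A) = -3 + A*A**2 = -3 + A**3)
I = 15280
I/(-36676) + D(15 - 1*(-108)) = 15280/(-36676) + (-3 + (15 - 1*(-108))**3) = 15280*(-1/36676) + (-3 + (15 + 108)**3) = -3820/9169 + (-3 + 123**3) = -3820/9169 + (-3 + 1860867) = -3820/9169 + 1860864 = 17062258196/9169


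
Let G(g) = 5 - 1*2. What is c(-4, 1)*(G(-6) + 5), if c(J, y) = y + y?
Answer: 16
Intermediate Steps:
c(J, y) = 2*y
G(g) = 3 (G(g) = 5 - 2 = 3)
c(-4, 1)*(G(-6) + 5) = (2*1)*(3 + 5) = 2*8 = 16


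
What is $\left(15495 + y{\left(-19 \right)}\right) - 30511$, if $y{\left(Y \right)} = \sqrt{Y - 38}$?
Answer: $-15016 + i \sqrt{57} \approx -15016.0 + 7.5498 i$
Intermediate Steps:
$y{\left(Y \right)} = \sqrt{-38 + Y}$
$\left(15495 + y{\left(-19 \right)}\right) - 30511 = \left(15495 + \sqrt{-38 - 19}\right) - 30511 = \left(15495 + \sqrt{-57}\right) - 30511 = \left(15495 + i \sqrt{57}\right) - 30511 = -15016 + i \sqrt{57}$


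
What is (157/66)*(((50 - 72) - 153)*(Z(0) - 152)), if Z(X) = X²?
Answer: 2088100/33 ≈ 63276.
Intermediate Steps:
(157/66)*(((50 - 72) - 153)*(Z(0) - 152)) = (157/66)*(((50 - 72) - 153)*(0² - 152)) = (157*(1/66))*((-22 - 153)*(0 - 152)) = 157*(-175*(-152))/66 = (157/66)*26600 = 2088100/33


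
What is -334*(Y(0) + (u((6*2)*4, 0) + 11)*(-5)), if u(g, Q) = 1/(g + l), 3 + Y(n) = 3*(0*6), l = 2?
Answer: 97027/5 ≈ 19405.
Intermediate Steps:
Y(n) = -3 (Y(n) = -3 + 3*(0*6) = -3 + 3*0 = -3 + 0 = -3)
u(g, Q) = 1/(2 + g) (u(g, Q) = 1/(g + 2) = 1/(2 + g))
-334*(Y(0) + (u((6*2)*4, 0) + 11)*(-5)) = -334*(-3 + (1/(2 + (6*2)*4) + 11)*(-5)) = -334*(-3 + (1/(2 + 12*4) + 11)*(-5)) = -334*(-3 + (1/(2 + 48) + 11)*(-5)) = -334*(-3 + (1/50 + 11)*(-5)) = -334*(-3 + (551/50)*(-5)) = -334*(-3 - 551/10) = -334*(-581/10) = 97027/5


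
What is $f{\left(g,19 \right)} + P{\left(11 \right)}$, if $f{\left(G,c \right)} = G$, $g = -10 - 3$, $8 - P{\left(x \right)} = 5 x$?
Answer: $-60$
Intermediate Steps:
$P{\left(x \right)} = 8 - 5 x$
$g = -13$
$f{\left(g,19 \right)} + P{\left(11 \right)} = -13 + \left(8 - 55\right) = -13 - 47 = -60$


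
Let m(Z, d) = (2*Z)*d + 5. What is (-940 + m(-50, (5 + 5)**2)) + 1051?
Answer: -9884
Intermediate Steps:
m(Z, d) = 5 + 2*Z*d (m(Z, d) = 2*Z*d + 5 = 5 + 2*Z*d)
(-940 + m(-50, (5 + 5)**2)) + 1051 = (-940 + (5 + 2*(-50)*(5 + 5)**2)) + 1051 = (-940 + (5 + 2*(-50)*10**2)) + 1051 = (-940 + (5 + 2*(-50)*100)) + 1051 = (-940 + (5 - 10000)) + 1051 = (-940 - 9995) + 1051 = -10935 + 1051 = -9884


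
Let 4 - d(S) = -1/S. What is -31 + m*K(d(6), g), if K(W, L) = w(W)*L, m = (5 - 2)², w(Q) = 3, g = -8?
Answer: -247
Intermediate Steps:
d(S) = 4 + 1/S (d(S) = 4 - (-1)/S = 4 + 1/S)
m = 9 (m = 3² = 9)
K(W, L) = 3*L
-31 + m*K(d(6), g) = -31 + 9*(3*(-8)) = -31 + 9*(-24) = -31 - 216 = -247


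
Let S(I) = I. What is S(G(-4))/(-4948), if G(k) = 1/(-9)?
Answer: 1/44532 ≈ 2.2456e-5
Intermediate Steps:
G(k) = -1/9
S(G(-4))/(-4948) = -1/9/(-4948) = -1/9*(-1/4948) = 1/44532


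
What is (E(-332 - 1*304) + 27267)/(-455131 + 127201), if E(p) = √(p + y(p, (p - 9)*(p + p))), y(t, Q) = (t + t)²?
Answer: -9089/109310 - √404337/163965 ≈ -0.087027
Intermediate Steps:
y(t, Q) = 4*t² (y(t, Q) = (2*t)² = 4*t²)
E(p) = √(p + 4*p²)
(E(-332 - 1*304) + 27267)/(-455131 + 127201) = (√((-332 - 1*304)*(1 + 4*(-332 - 1*304))) + 27267)/(-455131 + 127201) = (√((-332 - 304)*(1 + 4*(-332 - 304))) + 27267)/(-327930) = (√(-636*(1 + 4*(-636))) + 27267)*(-1/327930) = (√(-636*(1 - 2544)) + 27267)*(-1/327930) = (√(-636*(-2543)) + 27267)*(-1/327930) = (√1617348 + 27267)*(-1/327930) = (2*√404337 + 27267)*(-1/327930) = (27267 + 2*√404337)*(-1/327930) = -9089/109310 - √404337/163965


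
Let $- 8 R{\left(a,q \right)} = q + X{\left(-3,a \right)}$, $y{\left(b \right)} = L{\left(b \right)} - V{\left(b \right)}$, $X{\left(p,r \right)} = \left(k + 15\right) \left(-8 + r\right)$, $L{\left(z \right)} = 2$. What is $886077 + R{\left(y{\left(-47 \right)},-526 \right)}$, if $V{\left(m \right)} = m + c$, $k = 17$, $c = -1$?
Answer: $\frac{3543899}{4} \approx 8.8598 \cdot 10^{5}$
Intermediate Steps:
$V{\left(m \right)} = -1 + m$ ($V{\left(m \right)} = m - 1 = -1 + m$)
$X{\left(p,r \right)} = -256 + 32 r$ ($X{\left(p,r \right)} = \left(17 + 15\right) \left(-8 + r\right) = 32 \left(-8 + r\right) = -256 + 32 r$)
$y{\left(b \right)} = 3 - b$ ($y{\left(b \right)} = 2 - \left(-1 + b\right) = 3 - b$)
$R{\left(a,q \right)} = 32 - 4 a - \frac{q}{8}$ ($R{\left(a,q \right)} = - \frac{q + \left(-256 + 32 a\right)}{8} = - \frac{-256 + q + 32 a}{8} = 32 - 4 a - \frac{q}{8}$)
$886077 + R{\left(y{\left(-47 \right)},-526 \right)} = 886077 - \left(- \frac{391}{4} + 4 \left(3 - -47\right)\right) = 886077 + \left(32 - 4 \left(3 + 47\right) + \frac{263}{4}\right) = 886077 + \left(32 - 200 + \frac{263}{4}\right) = 886077 - \frac{409}{4} = \frac{3543899}{4}$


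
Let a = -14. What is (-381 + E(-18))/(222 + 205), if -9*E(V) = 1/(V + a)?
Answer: -109727/122976 ≈ -0.89226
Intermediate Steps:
E(V) = -1/(9*(-14 + V)) (E(V) = -1/(9*(V - 14)) = -1/(9*(-14 + V)))
(-381 + E(-18))/(222 + 205) = (-381 - 1/(-126 + 9*(-18)))/(222 + 205) = (-381 - 1/(-126 - 162))/427 = (-381 - 1/(-288))*(1/427) = (-381 - 1*(-1/288))*(1/427) = (-381 + 1/288)*(1/427) = -109727/288*1/427 = -109727/122976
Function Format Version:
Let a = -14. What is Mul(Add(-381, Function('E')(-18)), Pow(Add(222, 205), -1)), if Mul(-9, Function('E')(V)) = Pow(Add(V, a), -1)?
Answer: Rational(-109727, 122976) ≈ -0.89226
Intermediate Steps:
Function('E')(V) = Mul(Rational(-1, 9), Pow(Add(-14, V), -1)) (Function('E')(V) = Mul(Rational(-1, 9), Pow(Add(V, -14), -1)) = Mul(Rational(-1, 9), Pow(Add(-14, V), -1)))
Mul(Add(-381, Function('E')(-18)), Pow(Add(222, 205), -1)) = Mul(Add(-381, Mul(-1, Pow(Add(-126, Mul(9, -18)), -1))), Pow(Add(222, 205), -1)) = Mul(Add(-381, Mul(-1, Pow(Add(-126, -162), -1))), Pow(427, -1)) = Mul(Add(-381, Mul(-1, Pow(-288, -1))), Rational(1, 427)) = Mul(Add(-381, Mul(-1, Rational(-1, 288))), Rational(1, 427)) = Mul(Add(-381, Rational(1, 288)), Rational(1, 427)) = Mul(Rational(-109727, 288), Rational(1, 427)) = Rational(-109727, 122976)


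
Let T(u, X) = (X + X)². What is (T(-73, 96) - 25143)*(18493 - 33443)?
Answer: -175228950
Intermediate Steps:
T(u, X) = 4*X² (T(u, X) = (2*X)² = 4*X²)
(T(-73, 96) - 25143)*(18493 - 33443) = (4*96² - 25143)*(18493 - 33443) = (4*9216 - 25143)*(-14950) = (36864 - 25143)*(-14950) = 11721*(-14950) = -175228950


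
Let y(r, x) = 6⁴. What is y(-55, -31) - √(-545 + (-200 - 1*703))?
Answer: 1296 - 2*I*√362 ≈ 1296.0 - 38.053*I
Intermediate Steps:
y(r, x) = 1296
y(-55, -31) - √(-545 + (-200 - 1*703)) = 1296 - √(-545 + (-200 - 1*703)) = 1296 - √(-545 + (-200 - 703)) = 1296 - √(-545 - 903) = 1296 - √(-1448) = 1296 - 2*I*√362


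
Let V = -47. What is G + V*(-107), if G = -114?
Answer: 4915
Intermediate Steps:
G + V*(-107) = -114 - 47*(-107) = -114 + 5029 = 4915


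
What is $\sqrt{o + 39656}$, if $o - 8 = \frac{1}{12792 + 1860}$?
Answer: $\frac{\sqrt{236530870103}}{2442} \approx 199.16$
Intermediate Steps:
$o = \frac{117217}{14652}$ ($o = 8 + \frac{1}{12792 + 1860} = 8 + \frac{1}{14652} = \frac{117217}{14652} \approx 8.0001$)
$\sqrt{o + 39656} = \sqrt{\frac{117217}{14652} + 39656} = \sqrt{\frac{581156929}{14652}} = \frac{\sqrt{236530870103}}{2442}$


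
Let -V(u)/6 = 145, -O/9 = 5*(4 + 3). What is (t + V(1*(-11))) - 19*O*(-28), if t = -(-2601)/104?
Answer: -17516199/104 ≈ -1.6843e+5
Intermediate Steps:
O = -315 (O = -45*(4 + 3) = -45*7 = -9*35 = -315)
V(u) = -870 (V(u) = -6*145 = -870)
t = 2601/104 (t = -(-2601)/104 = -17*(-153/104) = 2601/104 ≈ 25.010)
(t + V(1*(-11))) - 19*O*(-28) = (2601/104 - 870) - 19*(-315)*(-28) = -87879/104 + 5985*(-28) = -87879/104 - 167580 = -17516199/104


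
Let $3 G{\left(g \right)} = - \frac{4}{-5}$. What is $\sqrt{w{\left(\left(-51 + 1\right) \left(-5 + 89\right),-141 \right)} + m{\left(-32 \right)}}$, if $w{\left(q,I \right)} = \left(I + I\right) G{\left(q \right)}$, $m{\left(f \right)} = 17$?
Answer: $\frac{i \sqrt{1455}}{5} \approx 7.6289 i$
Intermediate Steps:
$G{\left(g \right)} = \frac{4}{15}$ ($G{\left(g \right)} = \frac{\left(-4\right) \frac{1}{-5}}{3} = \frac{\left(-4\right) \left(- \frac{1}{5}\right)}{3} = \frac{1}{3} \cdot \frac{4}{5} = \frac{4}{15}$)
$w{\left(q,I \right)} = \frac{8 I}{15}$ ($w{\left(q,I \right)} = \left(I + I\right) \frac{4}{15} = 2 I \frac{4}{15} = \frac{8 I}{15}$)
$\sqrt{w{\left(\left(-51 + 1\right) \left(-5 + 89\right),-141 \right)} + m{\left(-32 \right)}} = \sqrt{\frac{8}{15} \left(-141\right) + 17} = \sqrt{- \frac{376}{5} + 17} = \sqrt{- \frac{291}{5}} = \frac{i \sqrt{1455}}{5}$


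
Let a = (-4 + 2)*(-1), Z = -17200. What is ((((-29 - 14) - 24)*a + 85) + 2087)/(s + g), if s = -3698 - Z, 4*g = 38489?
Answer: 8152/92497 ≈ 0.088133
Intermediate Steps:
g = 38489/4 (g = (¼)*38489 = 38489/4 ≈ 9622.3)
a = 2 (a = -2*(-1) = 2)
s = 13502 (s = -3698 - 1*(-17200) = -3698 + 17200 = 13502)
((((-29 - 14) - 24)*a + 85) + 2087)/(s + g) = ((((-29 - 14) - 24)*2 + 85) + 2087)/(13502 + 38489/4) = (((-43 - 24)*2 + 85) + 2087)/(92497/4) = ((-67*2 + 85) + 2087)*(4/92497) = ((-134 + 85) + 2087)*(4/92497) = (-49 + 2087)*(4/92497) = 2038*(4/92497) = 8152/92497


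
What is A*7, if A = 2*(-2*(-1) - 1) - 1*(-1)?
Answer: 21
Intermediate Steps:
A = 3 (A = 2*(2 - 1) + 1 = 2*1 + 1 = 2 + 1 = 3)
A*7 = 3*7 = 21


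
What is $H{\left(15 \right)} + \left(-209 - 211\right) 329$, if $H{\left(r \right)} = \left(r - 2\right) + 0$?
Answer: $-138167$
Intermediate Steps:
$H{\left(r \right)} = -2 + r$ ($H{\left(r \right)} = \left(-2 + r\right) + 0 = -2 + r$)
$H{\left(15 \right)} + \left(-209 - 211\right) 329 = \left(-2 + 15\right) + \left(-209 - 211\right) 329 = 13 - 138180 = -138167$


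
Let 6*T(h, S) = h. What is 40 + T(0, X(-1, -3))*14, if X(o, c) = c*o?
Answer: 40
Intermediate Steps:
T(h, S) = h/6
40 + T(0, X(-1, -3))*14 = 40 + ((⅙)*0)*14 = 40 + 0*14 = 40 + 0 = 40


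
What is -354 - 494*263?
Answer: -130276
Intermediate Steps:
-354 - 494*263 = -354 - 129922 = -130276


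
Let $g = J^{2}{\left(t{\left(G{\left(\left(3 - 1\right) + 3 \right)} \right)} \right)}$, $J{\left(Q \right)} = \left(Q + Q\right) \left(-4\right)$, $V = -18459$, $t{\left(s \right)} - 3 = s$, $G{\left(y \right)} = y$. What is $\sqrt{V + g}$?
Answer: $i \sqrt{14363} \approx 119.85 i$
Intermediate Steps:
$t{\left(s \right)} = 3 + s$
$J{\left(Q \right)} = - 8 Q$ ($J{\left(Q \right)} = 2 Q \left(-4\right) = - 8 Q$)
$g = 4096$ ($g = \left(- 8 \left(3 + \left(\left(3 - 1\right) + 3\right)\right)\right)^{2} = \left(- 8 \left(3 + \left(2 + 3\right)\right)\right)^{2} = \left(- 8 \left(3 + 5\right)\right)^{2} = \left(\left(-8\right) 8\right)^{2} = \left(-64\right)^{2} = 4096$)
$\sqrt{V + g} = \sqrt{-18459 + 4096} = \sqrt{-14363} = i \sqrt{14363}$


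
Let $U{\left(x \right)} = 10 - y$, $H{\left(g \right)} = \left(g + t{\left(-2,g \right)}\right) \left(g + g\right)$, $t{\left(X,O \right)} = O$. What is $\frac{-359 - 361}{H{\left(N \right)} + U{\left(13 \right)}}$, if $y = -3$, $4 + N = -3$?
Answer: $- \frac{720}{209} \approx -3.445$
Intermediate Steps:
$N = -7$ ($N = -4 - 3 = -7$)
$H{\left(g \right)} = 4 g^{2}$ ($H{\left(g \right)} = \left(g + g\right) \left(g + g\right) = 2 g 2 g = 4 g^{2}$)
$U{\left(x \right)} = 13$ ($U{\left(x \right)} = 10 - -3 = 10 + 3 = 13$)
$\frac{-359 - 361}{H{\left(N \right)} + U{\left(13 \right)}} = \frac{-359 - 361}{4 \left(-7\right)^{2} + 13} = - \frac{720}{4 \cdot 49 + 13} = - \frac{720}{196 + 13} = - \frac{720}{209}$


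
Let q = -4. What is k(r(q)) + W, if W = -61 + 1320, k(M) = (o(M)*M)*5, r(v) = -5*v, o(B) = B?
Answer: 3259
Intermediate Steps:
k(M) = 5*M² (k(M) = (M*M)*5 = M²*5 = 5*M²)
W = 1259
k(r(q)) + W = 5*(-5*(-4))² + 1259 = 5*20² + 1259 = 5*400 + 1259 = 2000 + 1259 = 3259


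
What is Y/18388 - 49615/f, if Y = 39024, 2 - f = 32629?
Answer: 546389167/149986319 ≈ 3.6429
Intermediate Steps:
f = -32627 (f = 2 - 1*32629 = 2 - 32629 = -32627)
Y/18388 - 49615/f = 39024/18388 - 49615/(-32627) = 39024*(1/18388) - 49615*(-1/32627) = 9756/4597 + 49615/32627 = 546389167/149986319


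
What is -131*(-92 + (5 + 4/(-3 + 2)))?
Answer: 11921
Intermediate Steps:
-131*(-92 + (5 + 4/(-3 + 2))) = -131*(-92 + (5 + 4/(-1))) = -131*(-92 + (5 - 1*4)) = -131*(-92 + (5 - 4)) = -131*(-92 + 1) = -131*(-91) = 11921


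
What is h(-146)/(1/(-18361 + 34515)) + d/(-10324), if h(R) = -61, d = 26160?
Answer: -2543308454/2581 ≈ -9.8540e+5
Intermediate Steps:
h(-146)/(1/(-18361 + 34515)) + d/(-10324) = -61/(1/(-18361 + 34515)) + 26160/(-10324) = -61/(1/16154) + 26160*(-1/10324) = -61/1/16154 - 6540/2581 = -61*16154 - 6540/2581 = -985394 - 6540/2581 = -2543308454/2581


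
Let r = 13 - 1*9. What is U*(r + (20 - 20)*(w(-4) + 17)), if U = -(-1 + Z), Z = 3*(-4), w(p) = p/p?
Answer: 52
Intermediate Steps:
w(p) = 1
Z = -12
U = 13 (U = -(-1 - 12) = -1*(-13) = 13)
r = 4 (r = 13 - 9 = 4)
U*(r + (20 - 20)*(w(-4) + 17)) = 13*(4 + (20 - 20)*(1 + 17)) = 13*(4 + 0*18) = 13*(4 + 0) = 13*4 = 52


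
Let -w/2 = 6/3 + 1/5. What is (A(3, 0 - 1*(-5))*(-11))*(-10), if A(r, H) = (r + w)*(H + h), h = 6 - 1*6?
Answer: -770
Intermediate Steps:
h = 0 (h = 6 - 6 = 0)
w = -22/5 (w = -2*(6/3 + 1/5) = -2*(6*(⅓) + 1*(⅕)) = -2*(2 + ⅕) = -2*11/5 = -22/5 ≈ -4.4000)
A(r, H) = H*(-22/5 + r) (A(r, H) = (r - 22/5)*(H + 0) = (-22/5 + r)*H = H*(-22/5 + r))
(A(3, 0 - 1*(-5))*(-11))*(-10) = (((0 - 1*(-5))*(-22 + 5*3)/5)*(-11))*(-10) = (((0 + 5)*(-22 + 15)/5)*(-11))*(-10) = (((⅕)*5*(-7))*(-11))*(-10) = -7*(-11)*(-10) = 77*(-10) = -770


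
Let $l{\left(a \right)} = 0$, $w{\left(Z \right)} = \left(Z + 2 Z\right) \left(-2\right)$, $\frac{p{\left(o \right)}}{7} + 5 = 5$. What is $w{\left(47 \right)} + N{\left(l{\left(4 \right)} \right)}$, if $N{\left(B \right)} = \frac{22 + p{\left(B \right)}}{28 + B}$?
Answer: $- \frac{3937}{14} \approx -281.21$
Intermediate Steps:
$p{\left(o \right)} = 0$ ($p{\left(o \right)} = -35 + 7 \cdot 5 = -35 + 35 = 0$)
$w{\left(Z \right)} = - 6 Z$ ($w{\left(Z \right)} = 3 Z \left(-2\right) = - 6 Z$)
$N{\left(B \right)} = \frac{22}{28 + B}$ ($N{\left(B \right)} = \frac{22 + 0}{28 + B} = \frac{22}{28 + B}$)
$w{\left(47 \right)} + N{\left(l{\left(4 \right)} \right)} = \left(-6\right) 47 + \frac{22}{28 + 0} = -282 + \frac{22}{28} = -282 + 22 \cdot \frac{1}{28} = -282 + \frac{11}{14} = - \frac{3937}{14}$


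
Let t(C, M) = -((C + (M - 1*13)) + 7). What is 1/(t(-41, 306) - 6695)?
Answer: -1/6954 ≈ -0.00014380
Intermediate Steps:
t(C, M) = 6 - C - M (t(C, M) = -((C + (M - 13)) + 7) = -((C + (-13 + M)) + 7) = -((-13 + C + M) + 7) = -(-6 + C + M) = 6 - C - M)
1/(t(-41, 306) - 6695) = 1/((6 - 1*(-41) - 1*306) - 6695) = 1/((6 + 41 - 306) - 6695) = 1/(-259 - 6695) = 1/(-6954) = -1/6954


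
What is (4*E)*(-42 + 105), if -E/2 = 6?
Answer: -3024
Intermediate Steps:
E = -12 (E = -2*6 = -12)
(4*E)*(-42 + 105) = (4*(-12))*(-42 + 105) = -48*63 = -3024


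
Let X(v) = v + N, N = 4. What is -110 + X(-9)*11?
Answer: -165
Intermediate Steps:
X(v) = 4 + v (X(v) = v + 4 = 4 + v)
-110 + X(-9)*11 = -110 + (4 - 9)*11 = -110 - 5*11 = -110 - 55 = -165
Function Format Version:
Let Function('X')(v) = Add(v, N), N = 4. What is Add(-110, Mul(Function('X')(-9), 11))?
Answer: -165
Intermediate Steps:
Function('X')(v) = Add(4, v) (Function('X')(v) = Add(v, 4) = Add(4, v))
Add(-110, Mul(Function('X')(-9), 11)) = Add(-110, Mul(Add(4, -9), 11)) = Add(-110, Mul(-5, 11)) = Add(-110, -55) = -165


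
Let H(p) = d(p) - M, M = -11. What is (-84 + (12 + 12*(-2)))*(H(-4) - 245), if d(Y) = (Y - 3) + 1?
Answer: 23040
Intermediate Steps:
d(Y) = -2 + Y (d(Y) = (-3 + Y) + 1 = -2 + Y)
H(p) = 9 + p (H(p) = (-2 + p) - 1*(-11) = (-2 + p) + 11 = 9 + p)
(-84 + (12 + 12*(-2)))*(H(-4) - 245) = (-84 + (12 + 12*(-2)))*((9 - 4) - 245) = (-84 + (12 - 24))*(5 - 245) = (-84 - 12)*(-240) = -96*(-240) = 23040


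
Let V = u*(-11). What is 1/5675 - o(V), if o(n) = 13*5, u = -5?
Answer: -368874/5675 ≈ -65.000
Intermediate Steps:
V = 55 (V = -5*(-11) = 55)
o(n) = 65
1/5675 - o(V) = 1/5675 - 1*65 = 1/5675 - 65 = -368874/5675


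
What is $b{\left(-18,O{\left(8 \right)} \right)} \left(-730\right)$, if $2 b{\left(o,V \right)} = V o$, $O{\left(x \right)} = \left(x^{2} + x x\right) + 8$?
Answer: $893520$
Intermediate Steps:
$O{\left(x \right)} = 8 + 2 x^{2}$ ($O{\left(x \right)} = \left(x^{2} + x^{2}\right) + 8 = 2 x^{2} + 8 = 8 + 2 x^{2}$)
$b{\left(o,V \right)} = \frac{V o}{2}$
$b{\left(-18,O{\left(8 \right)} \right)} \left(-730\right) = \frac{1}{2} \left(8 + 2 \cdot 8^{2}\right) \left(-18\right) \left(-730\right) = \frac{1}{2} \left(8 + 2 \cdot 64\right) \left(-18\right) \left(-730\right) = \frac{1}{2} \left(8 + 128\right) \left(-18\right) \left(-730\right) = \frac{1}{2} \cdot 136 \left(-18\right) \left(-730\right) = \left(-1224\right) \left(-730\right) = 893520$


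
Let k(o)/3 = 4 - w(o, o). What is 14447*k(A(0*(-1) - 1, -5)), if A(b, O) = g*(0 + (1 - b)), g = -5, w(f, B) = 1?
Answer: 130023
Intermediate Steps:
A(b, O) = -5 + 5*b (A(b, O) = -5*(0 + (1 - b)) = -5*(1 - b) = -5 + 5*b)
k(o) = 9 (k(o) = 3*(4 - 1*1) = 3*(4 - 1) = 3*3 = 9)
14447*k(A(0*(-1) - 1, -5)) = 14447*9 = 130023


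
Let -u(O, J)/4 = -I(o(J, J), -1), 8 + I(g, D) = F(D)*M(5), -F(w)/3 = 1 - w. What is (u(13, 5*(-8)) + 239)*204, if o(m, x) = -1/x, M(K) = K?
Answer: 17748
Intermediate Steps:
F(w) = -3 + 3*w (F(w) = -3*(1 - w) = -3 + 3*w)
I(g, D) = -23 + 15*D (I(g, D) = -8 + (-3 + 3*D)*5 = -8 + (-15 + 15*D) = -23 + 15*D)
u(O, J) = -152 (u(O, J) = -(-4)*(-23 + 15*(-1)) = -(-4)*(-23 - 15) = -(-4)*(-38) = -4*38 = -152)
(u(13, 5*(-8)) + 239)*204 = (-152 + 239)*204 = 87*204 = 17748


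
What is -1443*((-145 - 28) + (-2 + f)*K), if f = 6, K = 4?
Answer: 226551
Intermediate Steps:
-1443*((-145 - 28) + (-2 + f)*K) = -1443*((-145 - 28) + (-2 + 6)*4) = -1443*(-173 + 4*4) = -1443*(-173 + 16) = -1443*(-157) = 226551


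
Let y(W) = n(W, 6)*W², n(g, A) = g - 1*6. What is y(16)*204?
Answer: 522240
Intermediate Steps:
n(g, A) = -6 + g (n(g, A) = g - 6 = -6 + g)
y(W) = W²*(-6 + W) (y(W) = (-6 + W)*W² = W²*(-6 + W))
y(16)*204 = (16²*(-6 + 16))*204 = (256*10)*204 = 2560*204 = 522240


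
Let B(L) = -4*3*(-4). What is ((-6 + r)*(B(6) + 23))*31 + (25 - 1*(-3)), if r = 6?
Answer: 28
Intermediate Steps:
B(L) = 48 (B(L) = -12*(-4) = 48)
((-6 + r)*(B(6) + 23))*31 + (25 - 1*(-3)) = ((-6 + 6)*(48 + 23))*31 + (25 - 1*(-3)) = (0*71)*31 + (25 + 3) = 0*31 + 28 = 0 + 28 = 28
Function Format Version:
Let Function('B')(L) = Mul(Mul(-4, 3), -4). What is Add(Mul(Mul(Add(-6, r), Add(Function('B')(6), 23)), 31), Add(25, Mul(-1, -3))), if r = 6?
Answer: 28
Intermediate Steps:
Function('B')(L) = 48 (Function('B')(L) = Mul(-12, -4) = 48)
Add(Mul(Mul(Add(-6, r), Add(Function('B')(6), 23)), 31), Add(25, Mul(-1, -3))) = Add(Mul(Mul(Add(-6, 6), Add(48, 23)), 31), Add(25, Mul(-1, -3))) = Add(Mul(Mul(0, 71), 31), Add(25, 3)) = Add(Mul(0, 31), 28) = Add(0, 28) = 28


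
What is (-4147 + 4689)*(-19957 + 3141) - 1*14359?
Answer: -9128631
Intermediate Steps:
(-4147 + 4689)*(-19957 + 3141) - 1*14359 = 542*(-16816) - 14359 = -9114272 - 14359 = -9128631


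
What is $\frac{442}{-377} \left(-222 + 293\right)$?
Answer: $- \frac{2414}{29} \approx -83.241$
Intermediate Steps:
$\frac{442}{-377} \left(-222 + 293\right) = 442 \left(- \frac{1}{377}\right) 71 = \left(- \frac{34}{29}\right) 71 = - \frac{2414}{29}$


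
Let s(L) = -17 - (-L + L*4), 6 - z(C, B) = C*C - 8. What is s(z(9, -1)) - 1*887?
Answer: -703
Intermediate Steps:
z(C, B) = 14 - C² (z(C, B) = 6 - (C*C - 8) = 6 - (C² - 8) = 6 - (-8 + C²) = 6 + (8 - C²) = 14 - C²)
s(L) = -17 - 3*L (s(L) = -17 - (-L + 4*L) = -17 - 3*L)
s(z(9, -1)) - 1*887 = (-17 - 3*(14 - 1*9²)) - 1*887 = (-17 - 3*(14 - 1*81)) - 887 = (-17 - 3*(14 - 81)) - 887 = (-17 - 3*(-67)) - 887 = (-17 + 201) - 887 = 184 - 887 = -703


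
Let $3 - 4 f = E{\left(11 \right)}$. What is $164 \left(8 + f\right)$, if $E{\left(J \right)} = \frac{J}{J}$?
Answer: $1394$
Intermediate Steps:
$E{\left(J \right)} = 1$
$f = \frac{1}{2}$ ($f = \frac{3}{4} - \frac{1}{4} = \frac{1}{2} \approx 0.5$)
$164 \left(8 + f\right) = 164 \left(8 + \frac{1}{2}\right) = 164 \cdot \frac{17}{2} = 1394$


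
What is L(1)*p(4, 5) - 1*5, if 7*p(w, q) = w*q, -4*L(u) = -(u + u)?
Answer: -25/7 ≈ -3.5714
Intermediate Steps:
L(u) = u/2 (L(u) = -(-1)*(u + u)/4 = -(-1)*2*u/4 = -(-1)*u/2 = u/2)
p(w, q) = q*w/7 (p(w, q) = (w*q)/7 = (q*w)/7 = q*w/7)
L(1)*p(4, 5) - 1*5 = ((1/2)*1)*((1/7)*5*4) - 1*5 = (1/2)*(20/7) - 5 = 10/7 - 5 = -25/7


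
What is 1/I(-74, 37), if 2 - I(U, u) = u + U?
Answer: 1/39 ≈ 0.025641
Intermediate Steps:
I(U, u) = 2 - U - u (I(U, u) = 2 - (u + U) = 2 - (U + u) = 2 + (-U - u) = 2 - U - u)
1/I(-74, 37) = 1/(2 - 1*(-74) - 1*37) = 1/(2 + 74 - 37) = 1/39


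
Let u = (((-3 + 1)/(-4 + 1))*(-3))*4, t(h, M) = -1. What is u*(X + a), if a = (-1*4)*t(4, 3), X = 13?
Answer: -136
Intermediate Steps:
u = -8 (u = (-2/(-3)*(-3))*4 = (-2*(-⅓)*(-3))*4 = ((⅔)*(-3))*4 = -2*4 = -8)
a = 4 (a = -1*4*(-1) = -4*(-1) = 4)
u*(X + a) = -8*(13 + 4) = -8*17 = -136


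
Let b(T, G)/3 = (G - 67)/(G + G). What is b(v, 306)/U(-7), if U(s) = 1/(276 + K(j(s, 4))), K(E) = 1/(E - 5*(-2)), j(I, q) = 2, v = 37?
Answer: 791807/2448 ≈ 323.45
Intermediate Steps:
b(T, G) = 3*(-67 + G)/(2*G) (b(T, G) = 3*((G - 67)/(G + G)) = 3*((-67 + G)/((2*G))) = 3*((-67 + G)*(1/(2*G))) = 3*((-67 + G)/(2*G)) = 3*(-67 + G)/(2*G))
K(E) = 1/(10 + E) (K(E) = 1/(E + 10) = 1/(10 + E))
U(s) = 12/3313 (U(s) = 1/(276 + 1/(10 + 2)) = 1/(276 + 1/12) = 1/(3313/12) = 12/3313)
b(v, 306)/U(-7) = ((3/2)*(-67 + 306)/306)/(12/3313) = ((3/2)*(1/306)*239)*(3313/12) = (239/204)*(3313/12) = 791807/2448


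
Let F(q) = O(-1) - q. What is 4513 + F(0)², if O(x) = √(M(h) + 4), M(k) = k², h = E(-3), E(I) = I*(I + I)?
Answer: 4841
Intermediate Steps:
E(I) = 2*I² (E(I) = I*(2*I) = 2*I²)
h = 18 (h = 2*(-3)² = 2*9 = 18)
O(x) = 2*√82 (O(x) = √(18² + 4) = √(324 + 4) = √328 = 2*√82)
F(q) = -q + 2*√82 (F(q) = 2*√82 - q = -q + 2*√82)
4513 + F(0)² = 4513 + (-1*0 + 2*√82)² = 4513 + (0 + 2*√82)² = 4513 + (2*√82)² = 4513 + 328 = 4841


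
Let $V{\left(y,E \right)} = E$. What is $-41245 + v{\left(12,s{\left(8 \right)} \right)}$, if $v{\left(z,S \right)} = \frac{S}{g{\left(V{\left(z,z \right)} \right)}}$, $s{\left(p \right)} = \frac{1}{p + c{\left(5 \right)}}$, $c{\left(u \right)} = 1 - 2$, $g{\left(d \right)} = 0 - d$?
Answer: $- \frac{3464581}{84} \approx -41245.0$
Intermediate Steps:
$g{\left(d \right)} = - d$
$c{\left(u \right)} = -1$
$s{\left(p \right)} = \frac{1}{-1 + p}$ ($s{\left(p \right)} = \frac{1}{p - 1} = \frac{1}{-1 + p}$)
$v{\left(z,S \right)} = - \frac{S}{z}$ ($v{\left(z,S \right)} = \frac{S}{\left(-1\right) z} = S \left(- \frac{1}{z}\right) = - \frac{S}{z}$)
$-41245 + v{\left(12,s{\left(8 \right)} \right)} = -41245 - \frac{1}{\left(-1 + 8\right) 12} = -41245 - \frac{1}{7} \cdot \frac{1}{12} = -41245 - \frac{1}{84} = - \frac{3464581}{84}$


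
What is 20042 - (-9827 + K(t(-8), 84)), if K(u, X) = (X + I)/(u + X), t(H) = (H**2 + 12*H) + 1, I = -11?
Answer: 1582984/53 ≈ 29868.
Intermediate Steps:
t(H) = 1 + H**2 + 12*H
K(u, X) = (-11 + X)/(X + u) (K(u, X) = (X - 11)/(u + X) = (-11 + X)/(X + u))
20042 - (-9827 + K(t(-8), 84)) = 20042 - (-9827 + (-11 + 84)/(84 + (1 + (-8)**2 + 12*(-8)))) = 20042 - (-9827 + 73/(84 + (1 + 64 - 96))) = 20042 - (-9827 + 73/(84 - 31)) = 20042 - (-9827 + 73/53) = 20042 - 1*(-520758/53) = 20042 + 520758/53 = 1582984/53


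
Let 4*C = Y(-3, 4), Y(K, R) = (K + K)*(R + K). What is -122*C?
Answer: 183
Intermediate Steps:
Y(K, R) = 2*K*(K + R) (Y(K, R) = (2*K)*(K + R) = 2*K*(K + R))
C = -3/2 (C = (2*(-3)*(-3 + 4))/4 = (2*(-3)*1)/4 = (1/4)*(-6) = -3/2 ≈ -1.5000)
-122*C = -122*(-3/2) = 183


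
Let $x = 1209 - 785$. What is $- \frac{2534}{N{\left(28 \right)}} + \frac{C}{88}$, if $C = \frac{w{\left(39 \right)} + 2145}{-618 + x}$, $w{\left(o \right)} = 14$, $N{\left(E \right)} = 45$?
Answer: $- \frac{43357603}{768240} \approx -56.438$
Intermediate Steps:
$x = 424$
$C = - \frac{2159}{194}$ ($C = \frac{14 + 2145}{-618 + 424} = \frac{2159}{-194} = 2159 \left(- \frac{1}{194}\right) = - \frac{2159}{194} \approx -11.129$)
$- \frac{2534}{N{\left(28 \right)}} + \frac{C}{88} = - \frac{2534}{45} - \frac{2159}{194 \cdot 88} = \left(-2534\right) \frac{1}{45} - \frac{2159}{17072} = - \frac{2534}{45} - \frac{2159}{17072} = - \frac{43357603}{768240}$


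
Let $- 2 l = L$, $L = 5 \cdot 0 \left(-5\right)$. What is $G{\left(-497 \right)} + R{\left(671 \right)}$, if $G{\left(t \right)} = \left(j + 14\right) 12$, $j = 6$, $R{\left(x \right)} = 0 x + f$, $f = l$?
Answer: $240$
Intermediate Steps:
$L = 0$ ($L = 0 \left(-5\right) = 0$)
$l = 0$ ($l = \left(- \frac{1}{2}\right) 0 = 0$)
$f = 0$
$R{\left(x \right)} = 0$ ($R{\left(x \right)} = 0 x + 0 = 0 + 0 = 0$)
$G{\left(t \right)} = 240$ ($G{\left(t \right)} = \left(6 + 14\right) 12 = 20 \cdot 12 = 240$)
$G{\left(-497 \right)} + R{\left(671 \right)} = 240 + 0 = 240$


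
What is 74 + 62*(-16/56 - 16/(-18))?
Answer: 7018/63 ≈ 111.40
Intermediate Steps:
74 + 62*(-16/56 - 16/(-18)) = 74 + 62*(-16*1/56 - 16*(-1/18)) = 74 + 62*(-2/7 + 8/9) = 74 + 62*(38/63) = 74 + 2356/63 = 7018/63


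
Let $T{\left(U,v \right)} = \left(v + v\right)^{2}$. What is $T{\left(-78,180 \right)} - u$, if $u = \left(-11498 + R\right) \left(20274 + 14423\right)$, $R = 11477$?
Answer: $858237$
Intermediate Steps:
$T{\left(U,v \right)} = 4 v^{2}$ ($T{\left(U,v \right)} = \left(2 v\right)^{2} = 4 v^{2}$)
$u = -728637$ ($u = \left(-11498 + 11477\right) \left(20274 + 14423\right) = \left(-21\right) 34697 = -728637$)
$T{\left(-78,180 \right)} - u = 4 \cdot 180^{2} - -728637 = 4 \cdot 32400 + 728637 = 129600 + 728637 = 858237$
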